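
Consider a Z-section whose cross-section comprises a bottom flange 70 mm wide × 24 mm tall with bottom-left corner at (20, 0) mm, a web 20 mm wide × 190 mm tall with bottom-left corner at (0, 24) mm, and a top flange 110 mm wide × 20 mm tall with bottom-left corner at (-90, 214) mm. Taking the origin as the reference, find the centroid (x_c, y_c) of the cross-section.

x_c = 6.95 mm, y_c = 125.67 mm

Part | A | x̄ᵢ | ȳᵢ | A·x̄ᵢ | A·ȳᵢ
bottom flange | 1680.00 | 55.00 | 12.00 | 92400.00 | 20160.00
web | 3800.00 | 10.00 | 119.00 | 38000.00 | 452200.00
top flange | 2200.00 | -35.00 | 224.00 | -77000.00 | 492800.00
Σ | 7680.00 |  |  | 53400.00 | 965160.00
x_c = 53400.00 / 7680.00 = 6.95 mm
y_c = 965160.00 / 7680.00 = 125.67 mm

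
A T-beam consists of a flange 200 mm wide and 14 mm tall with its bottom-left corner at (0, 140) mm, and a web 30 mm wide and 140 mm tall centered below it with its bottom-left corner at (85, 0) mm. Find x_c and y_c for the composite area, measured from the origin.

x_c = 100.00 mm, y_c = 100.80 mm

Part | A | x̄ᵢ | ȳᵢ | A·x̄ᵢ | A·ȳᵢ
web | 4200.00 | 100.00 | 70.00 | 420000.00 | 294000.00
flange | 2800.00 | 100.00 | 147.00 | 280000.00 | 411600.00
Σ | 7000.00 |  |  | 700000.00 | 705600.00
x_c = 700000.00 / 7000.00 = 100.00 mm
y_c = 705600.00 / 7000.00 = 100.80 mm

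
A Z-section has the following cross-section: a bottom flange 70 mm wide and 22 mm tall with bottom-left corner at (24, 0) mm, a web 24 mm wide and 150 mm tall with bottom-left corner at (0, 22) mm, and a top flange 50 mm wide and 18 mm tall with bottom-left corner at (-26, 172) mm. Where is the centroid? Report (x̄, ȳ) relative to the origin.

Part | A | x̄ᵢ | ȳᵢ | A·x̄ᵢ | A·ȳᵢ
bottom flange | 1540.00 | 59.00 | 11.00 | 90860.00 | 16940.00
web | 3600.00 | 12.00 | 97.00 | 43200.00 | 349200.00
top flange | 900.00 | -1.00 | 181.00 | -900.00 | 162900.00
Σ | 6040.00 |  |  | 133160.00 | 529040.00
x̄ = 133160.00 / 6040.00 = 22.05 mm
ȳ = 529040.00 / 6040.00 = 87.59 mm

x̄ = 22.05 mm, ȳ = 87.59 mm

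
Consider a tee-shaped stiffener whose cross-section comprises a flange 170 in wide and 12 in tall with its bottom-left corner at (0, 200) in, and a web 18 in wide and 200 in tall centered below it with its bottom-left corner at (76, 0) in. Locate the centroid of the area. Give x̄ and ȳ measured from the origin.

Part | A | x̄ᵢ | ȳᵢ | A·x̄ᵢ | A·ȳᵢ
web | 3600.00 | 85.00 | 100.00 | 306000.00 | 360000.00
flange | 2040.00 | 85.00 | 206.00 | 173400.00 | 420240.00
Σ | 5640.00 |  |  | 479400.00 | 780240.00
x̄ = 479400.00 / 5640.00 = 85.00 in
ȳ = 780240.00 / 5640.00 = 138.34 in

x̄ = 85.00 in, ȳ = 138.34 in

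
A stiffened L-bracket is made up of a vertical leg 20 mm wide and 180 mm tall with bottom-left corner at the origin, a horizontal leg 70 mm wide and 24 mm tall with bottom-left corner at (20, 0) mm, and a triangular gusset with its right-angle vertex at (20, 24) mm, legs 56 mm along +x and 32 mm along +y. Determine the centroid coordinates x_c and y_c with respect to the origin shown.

x_c = 26.40 mm, y_c = 60.75 mm

vertical leg: A = 20 × 180 = 3600.00, centroid at (10.00, 90.00).
horizontal leg: A = 70 × 24 = 1680.00, centroid at (55.00, 12.00).
gusset: A = ½·56·32 = 896.00, centroid at (38.67, 34.67).
ΣA = 6176.00 mm²
ΣAx_c = (3600.00)(10.00) + (1680.00)(55.00) + (896.00)(38.67) = 163045.33 mm³
ΣAy_c = (3600.00)(90.00) + (1680.00)(12.00) + (896.00)(34.67) = 375221.33 mm³
x_c = 163045.33 / 6176.00 = 26.40 mm
y_c = 375221.33 / 6176.00 = 60.75 mm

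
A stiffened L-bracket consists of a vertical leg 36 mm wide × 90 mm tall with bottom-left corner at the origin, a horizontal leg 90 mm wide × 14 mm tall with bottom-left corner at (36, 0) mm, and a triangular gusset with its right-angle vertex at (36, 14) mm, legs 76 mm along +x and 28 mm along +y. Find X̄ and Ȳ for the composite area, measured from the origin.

X̄ = 40.55 mm, Ȳ = 32.25 mm

Part | A | x̄ᵢ | ȳᵢ | A·x̄ᵢ | A·ȳᵢ
vertical leg | 3240.00 | 18.00 | 45.00 | 58320.00 | 145800.00
horizontal leg | 1260.00 | 81.00 | 7.00 | 102060.00 | 8820.00
gusset | 1064.00 | 61.33 | 23.33 | 65258.67 | 24826.67
Σ | 5564.00 |  |  | 225638.67 | 179446.67
X̄ = 225638.67 / 5564.00 = 40.55 mm
Ȳ = 179446.67 / 5564.00 = 32.25 mm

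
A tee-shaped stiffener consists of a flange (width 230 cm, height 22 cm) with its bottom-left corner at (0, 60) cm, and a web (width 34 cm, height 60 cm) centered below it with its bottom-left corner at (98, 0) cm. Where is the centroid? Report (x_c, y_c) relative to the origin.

x_c = 115.00 cm, y_c = 59.22 cm

Part | A | x̄ᵢ | ȳᵢ | A·x̄ᵢ | A·ȳᵢ
web | 2040.00 | 115.00 | 30.00 | 234600.00 | 61200.00
flange | 5060.00 | 115.00 | 71.00 | 581900.00 | 359260.00
Σ | 7100.00 |  |  | 816500.00 | 420460.00
x_c = 816500.00 / 7100.00 = 115.00 cm
y_c = 420460.00 / 7100.00 = 59.22 cm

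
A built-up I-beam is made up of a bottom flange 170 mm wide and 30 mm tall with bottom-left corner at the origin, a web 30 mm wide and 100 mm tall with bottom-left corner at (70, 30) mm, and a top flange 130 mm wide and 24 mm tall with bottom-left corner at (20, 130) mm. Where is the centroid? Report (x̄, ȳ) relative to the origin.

x̄ = 85.00 mm, ȳ = 67.70 mm

bottom flange: A = 170 × 30 = 5100.00, centroid at (85.00, 15.00).
web: A = 30 × 100 = 3000.00, centroid at (85.00, 80.00).
top flange: A = 130 × 24 = 3120.00, centroid at (85.00, 142.00).
ΣA = 11220.00 mm², ΣAx̄ = 953700.00 mm³, ΣAȳ = 759540.00 mm³.
x̄ = 953700.00/11220.00 = 85.00 mm; ȳ = 759540.00/11220.00 = 67.70 mm.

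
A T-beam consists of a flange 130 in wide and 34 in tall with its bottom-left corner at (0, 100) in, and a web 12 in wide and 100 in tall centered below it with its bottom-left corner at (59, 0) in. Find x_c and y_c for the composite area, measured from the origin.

x_c = 65.00 in, y_c = 102.69 in

web: A = 12 × 100 = 1200.00, centroid at (65.00, 50.00).
flange: A = 130 × 34 = 4420.00, centroid at (65.00, 117.00).
ΣA = 5620.00 in², ΣAx_c = 365300.00 in³, ΣAy_c = 577140.00 in³.
x_c = 365300.00/5620.00 = 65.00 in; y_c = 577140.00/5620.00 = 102.69 in.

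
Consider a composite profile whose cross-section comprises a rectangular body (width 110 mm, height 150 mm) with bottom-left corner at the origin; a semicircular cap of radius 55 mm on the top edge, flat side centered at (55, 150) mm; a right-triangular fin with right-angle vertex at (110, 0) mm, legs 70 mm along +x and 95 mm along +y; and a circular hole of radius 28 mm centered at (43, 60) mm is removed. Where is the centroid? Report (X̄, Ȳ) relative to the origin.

rectangular body: A = 110 × 150 = 16500.00, centroid at (55.00, 75.00).
semicircular top: A = ½π·55² = 4751.66, centroid at (55.00, 173.34).
triangular fin: A = ½·70·95 = 3325.00, centroid at (133.33, 31.67).
hole: A = −π·28² = -2463.01, centroid at (43.00, 60.00).
ΣA = 22113.65 mm²
ΣAX̄ = (16500.00)(55.00) + (4751.66)(55.00) + (3325.00)(133.33) + (-2463.01)(43.00) = 1506265.20 mm³
ΣAȲ = (16500.00)(75.00) + (4751.66)(173.34) + (3325.00)(31.67) + (-2463.01)(60.00) = 2018676.65 mm³
X̄ = 1506265.20 / 22113.65 = 68.11 mm
Ȳ = 2018676.65 / 22113.65 = 91.29 mm

X̄ = 68.11 mm, Ȳ = 91.29 mm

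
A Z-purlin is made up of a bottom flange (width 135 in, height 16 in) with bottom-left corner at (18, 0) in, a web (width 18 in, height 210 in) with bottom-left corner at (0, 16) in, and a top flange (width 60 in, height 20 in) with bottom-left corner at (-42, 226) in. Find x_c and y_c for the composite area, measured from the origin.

x_c = 28.61 in, y_c = 106.14 in

bottom flange: A = 135 × 16 = 2160.00, centroid at (85.50, 8.00).
web: A = 18 × 210 = 3780.00, centroid at (9.00, 121.00).
top flange: A = 60 × 20 = 1200.00, centroid at (-12.00, 236.00).
ΣA = 7140.00 in², ΣAx_c = 204300.00 in³, ΣAy_c = 757860.00 in³.
x_c = 204300.00/7140.00 = 28.61 in; y_c = 757860.00/7140.00 = 106.14 in.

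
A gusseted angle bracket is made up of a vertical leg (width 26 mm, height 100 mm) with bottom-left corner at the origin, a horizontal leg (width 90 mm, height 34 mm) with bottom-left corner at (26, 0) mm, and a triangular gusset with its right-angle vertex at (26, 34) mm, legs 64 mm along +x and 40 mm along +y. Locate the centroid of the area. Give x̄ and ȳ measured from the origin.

x̄ = 44.91 mm, ȳ = 34.96 mm

Part | A | x̄ᵢ | ȳᵢ | A·x̄ᵢ | A·ȳᵢ
vertical leg | 2600.00 | 13.00 | 50.00 | 33800.00 | 130000.00
horizontal leg | 3060.00 | 71.00 | 17.00 | 217260.00 | 52020.00
gusset | 1280.00 | 47.33 | 47.33 | 60586.67 | 60586.67
Σ | 6940.00 |  |  | 311646.67 | 242606.67
x̄ = 311646.67 / 6940.00 = 44.91 mm
ȳ = 242606.67 / 6940.00 = 34.96 mm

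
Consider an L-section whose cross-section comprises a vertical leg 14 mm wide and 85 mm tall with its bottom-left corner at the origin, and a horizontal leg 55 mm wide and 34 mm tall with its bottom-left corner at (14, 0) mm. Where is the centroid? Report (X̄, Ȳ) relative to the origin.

Part | A | x̄ᵢ | ȳᵢ | A·x̄ᵢ | A·ȳᵢ
vertical leg | 1190.00 | 7.00 | 42.50 | 8330.00 | 50575.00
horizontal leg | 1870.00 | 41.50 | 17.00 | 77605.00 | 31790.00
Σ | 3060.00 |  |  | 85935.00 | 82365.00
X̄ = 85935.00 / 3060.00 = 28.08 mm
Ȳ = 82365.00 / 3060.00 = 26.92 mm

X̄ = 28.08 mm, Ȳ = 26.92 mm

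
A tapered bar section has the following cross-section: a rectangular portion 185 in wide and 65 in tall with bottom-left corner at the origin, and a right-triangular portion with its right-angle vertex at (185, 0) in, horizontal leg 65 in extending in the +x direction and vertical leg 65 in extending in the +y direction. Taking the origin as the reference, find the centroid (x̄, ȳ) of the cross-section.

rectangular portion: A = 185 × 65 = 12025.00, centroid at (92.50, 32.50).
triangular portion: A = ½·65·65 = 2112.50, centroid at (206.67, 21.67).
ΣA = 14137.50 in²
ΣAx̄ = (12025.00)(92.50) + (2112.50)(206.67) = 1548895.83 in³
ΣAȳ = (12025.00)(32.50) + (2112.50)(21.67) = 436583.33 in³
x̄ = 1548895.83 / 14137.50 = 109.56 in
ȳ = 436583.33 / 14137.50 = 30.88 in

x̄ = 109.56 in, ȳ = 30.88 in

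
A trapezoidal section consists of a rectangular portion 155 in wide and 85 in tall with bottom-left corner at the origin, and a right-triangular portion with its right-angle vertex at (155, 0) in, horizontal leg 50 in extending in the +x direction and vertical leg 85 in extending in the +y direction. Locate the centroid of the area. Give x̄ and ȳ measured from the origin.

rectangular portion: A = 155 × 85 = 13175.00, centroid at (77.50, 42.50).
triangular portion: A = ½·50·85 = 2125.00, centroid at (171.67, 28.33).
ΣA = 15300.00 in², ΣAx̄ = 1385854.17 in³, ΣAȳ = 620145.83 in³.
x̄ = 1385854.17/15300.00 = 90.58 in; ȳ = 620145.83/15300.00 = 40.53 in.

x̄ = 90.58 in, ȳ = 40.53 in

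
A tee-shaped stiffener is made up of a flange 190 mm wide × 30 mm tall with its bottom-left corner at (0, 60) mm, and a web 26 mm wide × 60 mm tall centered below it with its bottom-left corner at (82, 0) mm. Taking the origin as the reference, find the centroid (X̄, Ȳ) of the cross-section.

X̄ = 95.00 mm, Ȳ = 65.33 mm

web: A = 26 × 60 = 1560.00, centroid at (95.00, 30.00).
flange: A = 190 × 30 = 5700.00, centroid at (95.00, 75.00).
ΣA = 7260.00 mm²
ΣAX̄ = (1560.00)(95.00) + (5700.00)(95.00) = 689700.00 mm³
ΣAȲ = (1560.00)(30.00) + (5700.00)(75.00) = 474300.00 mm³
X̄ = 689700.00 / 7260.00 = 95.00 mm
Ȳ = 474300.00 / 7260.00 = 65.33 mm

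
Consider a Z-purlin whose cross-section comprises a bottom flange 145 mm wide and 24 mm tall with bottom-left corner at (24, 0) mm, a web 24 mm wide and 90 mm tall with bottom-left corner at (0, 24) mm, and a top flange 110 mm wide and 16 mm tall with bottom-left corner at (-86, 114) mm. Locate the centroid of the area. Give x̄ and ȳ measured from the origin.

x̄ = 41.51 mm, ȳ = 54.80 mm

bottom flange: A = 145 × 24 = 3480.00, centroid at (96.50, 12.00).
web: A = 24 × 90 = 2160.00, centroid at (12.00, 69.00).
top flange: A = 110 × 16 = 1760.00, centroid at (-31.00, 122.00).
ΣA = 7400.00 mm², ΣAx̄ = 307180.00 mm³, ΣAȳ = 405520.00 mm³.
x̄ = 307180.00/7400.00 = 41.51 mm; ȳ = 405520.00/7400.00 = 54.80 mm.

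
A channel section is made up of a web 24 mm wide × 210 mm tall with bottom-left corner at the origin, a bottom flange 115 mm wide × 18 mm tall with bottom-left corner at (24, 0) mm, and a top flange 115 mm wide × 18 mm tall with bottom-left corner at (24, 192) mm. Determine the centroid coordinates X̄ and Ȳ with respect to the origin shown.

web: A = 24 × 210 = 5040.00, centroid at (12.00, 105.00).
bottom flange: A = 115 × 18 = 2070.00, centroid at (81.50, 9.00).
top flange: A = 115 × 18 = 2070.00, centroid at (81.50, 201.00).
ΣA = 9180.00 mm²
ΣAX̄ = (5040.00)(12.00) + (2070.00)(81.50) + (2070.00)(81.50) = 397890.00 mm³
ΣAȲ = (5040.00)(105.00) + (2070.00)(9.00) + (2070.00)(201.00) = 963900.00 mm³
X̄ = 397890.00 / 9180.00 = 43.34 mm
Ȳ = 963900.00 / 9180.00 = 105.00 mm

X̄ = 43.34 mm, Ȳ = 105.00 mm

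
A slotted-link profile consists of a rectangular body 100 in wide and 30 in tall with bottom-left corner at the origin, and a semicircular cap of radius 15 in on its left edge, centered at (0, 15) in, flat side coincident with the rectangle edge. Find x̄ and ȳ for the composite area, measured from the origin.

rectangular body: A = 100 × 30 = 3000.00, centroid at (50.00, 15.00).
semicircular end: A = ½π·15² = 353.43, centroid at (-6.37, 15.00).
ΣA = 3353.43 in²
ΣAx̄ = (3000.00)(50.00) + (353.43)(-6.37) = 147750.00 in³
ΣAȳ = (3000.00)(15.00) + (353.43)(15.00) = 50301.44 in³
x̄ = 147750.00 / 3353.43 = 44.06 in
ȳ = 50301.44 / 3353.43 = 15.00 in

x̄ = 44.06 in, ȳ = 15.00 in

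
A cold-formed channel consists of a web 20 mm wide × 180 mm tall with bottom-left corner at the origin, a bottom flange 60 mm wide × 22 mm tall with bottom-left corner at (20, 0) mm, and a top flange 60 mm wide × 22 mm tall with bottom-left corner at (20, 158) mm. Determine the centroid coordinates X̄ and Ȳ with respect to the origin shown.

web: A = 20 × 180 = 3600.00, centroid at (10.00, 90.00).
bottom flange: A = 60 × 22 = 1320.00, centroid at (50.00, 11.00).
top flange: A = 60 × 22 = 1320.00, centroid at (50.00, 169.00).
ΣA = 6240.00 mm², ΣAX̄ = 168000.00 mm³, ΣAȲ = 561600.00 mm³.
X̄ = 168000.00/6240.00 = 26.92 mm; Ȳ = 561600.00/6240.00 = 90.00 mm.

X̄ = 26.92 mm, Ȳ = 90.00 mm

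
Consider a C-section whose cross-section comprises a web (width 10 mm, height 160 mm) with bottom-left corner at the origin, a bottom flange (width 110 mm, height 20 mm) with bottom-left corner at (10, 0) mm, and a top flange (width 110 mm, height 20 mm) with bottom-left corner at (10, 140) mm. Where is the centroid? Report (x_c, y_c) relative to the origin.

web: A = 10 × 160 = 1600.00, centroid at (5.00, 80.00).
bottom flange: A = 110 × 20 = 2200.00, centroid at (65.00, 10.00).
top flange: A = 110 × 20 = 2200.00, centroid at (65.00, 150.00).
ΣA = 6000.00 mm²
ΣAx_c = (1600.00)(5.00) + (2200.00)(65.00) + (2200.00)(65.00) = 294000.00 mm³
ΣAy_c = (1600.00)(80.00) + (2200.00)(10.00) + (2200.00)(150.00) = 480000.00 mm³
x_c = 294000.00 / 6000.00 = 49.00 mm
y_c = 480000.00 / 6000.00 = 80.00 mm

x_c = 49.00 mm, y_c = 80.00 mm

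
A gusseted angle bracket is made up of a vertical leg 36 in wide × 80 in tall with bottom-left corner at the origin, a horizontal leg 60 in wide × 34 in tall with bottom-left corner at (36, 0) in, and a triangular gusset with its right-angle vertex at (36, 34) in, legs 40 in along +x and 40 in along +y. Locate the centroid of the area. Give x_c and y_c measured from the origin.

x_c = 39.50 in, y_c = 32.82 in

Part | A | x̄ᵢ | ȳᵢ | A·x̄ᵢ | A·ȳᵢ
vertical leg | 2880.00 | 18.00 | 40.00 | 51840.00 | 115200.00
horizontal leg | 2040.00 | 66.00 | 17.00 | 134640.00 | 34680.00
gusset | 800.00 | 49.33 | 47.33 | 39466.67 | 37866.67
Σ | 5720.00 |  |  | 225946.67 | 187746.67
x_c = 225946.67 / 5720.00 = 39.50 in
y_c = 187746.67 / 5720.00 = 32.82 in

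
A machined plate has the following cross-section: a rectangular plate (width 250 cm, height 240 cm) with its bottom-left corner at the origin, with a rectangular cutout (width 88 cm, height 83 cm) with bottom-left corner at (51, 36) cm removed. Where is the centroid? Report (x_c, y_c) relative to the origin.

x_c = 129.16 cm, y_c = 125.89 cm

plate: A = 250 × 240 = 60000.00, centroid at (125.00, 120.00).
hole: A = −(88 × 83) = -7304.00, centroid at (95.00, 77.50).
ΣA = 52696.00 cm², ΣAx_c = 6806120.00 cm³, ΣAy_c = 6633940.00 cm³.
x_c = 6806120.00/52696.00 = 129.16 cm; y_c = 6633940.00/52696.00 = 125.89 cm.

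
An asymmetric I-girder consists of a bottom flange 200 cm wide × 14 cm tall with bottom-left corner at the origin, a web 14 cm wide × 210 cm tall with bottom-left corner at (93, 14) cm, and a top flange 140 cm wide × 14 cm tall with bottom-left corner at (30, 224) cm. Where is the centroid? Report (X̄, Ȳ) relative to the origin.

bottom flange: A = 200 × 14 = 2800.00, centroid at (100.00, 7.00).
web: A = 14 × 210 = 2940.00, centroid at (100.00, 119.00).
top flange: A = 140 × 14 = 1960.00, centroid at (100.00, 231.00).
ΣA = 7700.00 cm², ΣAX̄ = 770000.00 cm³, ΣAȲ = 822220.00 cm³.
X̄ = 770000.00/7700.00 = 100.00 cm; Ȳ = 822220.00/7700.00 = 106.78 cm.

X̄ = 100.00 cm, Ȳ = 106.78 cm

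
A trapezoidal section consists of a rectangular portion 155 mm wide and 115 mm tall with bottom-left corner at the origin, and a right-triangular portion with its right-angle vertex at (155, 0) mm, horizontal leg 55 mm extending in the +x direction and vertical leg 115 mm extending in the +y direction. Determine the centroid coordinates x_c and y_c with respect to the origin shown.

x_c = 91.94 mm, y_c = 54.61 mm

rectangular portion: A = 155 × 115 = 17825.00, centroid at (77.50, 57.50).
triangular portion: A = ½·55·115 = 3162.50, centroid at (173.33, 38.33).
ΣA = 20987.50 mm²
ΣAx_c = (17825.00)(77.50) + (3162.50)(173.33) = 1929604.17 mm³
ΣAy_c = (17825.00)(57.50) + (3162.50)(38.33) = 1146166.67 mm³
x_c = 1929604.17 / 20987.50 = 91.94 mm
y_c = 1146166.67 / 20987.50 = 54.61 mm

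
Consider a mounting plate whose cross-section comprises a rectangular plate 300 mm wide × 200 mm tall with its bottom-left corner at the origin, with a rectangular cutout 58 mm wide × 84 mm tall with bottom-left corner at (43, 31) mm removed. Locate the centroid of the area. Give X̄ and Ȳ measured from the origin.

X̄ = 156.89 mm, Ȳ = 102.39 mm

Part | A | x̄ᵢ | ȳᵢ | A·x̄ᵢ | A·ȳᵢ
plate | 60000.00 | 150.00 | 100.00 | 9000000.00 | 6000000.00
hole | -4872.00 | 72.00 | 73.00 | -350784.00 | -355656.00
Σ | 55128.00 |  |  | 8649216.00 | 5644344.00
X̄ = 8649216.00 / 55128.00 = 156.89 mm
Ȳ = 5644344.00 / 55128.00 = 102.39 mm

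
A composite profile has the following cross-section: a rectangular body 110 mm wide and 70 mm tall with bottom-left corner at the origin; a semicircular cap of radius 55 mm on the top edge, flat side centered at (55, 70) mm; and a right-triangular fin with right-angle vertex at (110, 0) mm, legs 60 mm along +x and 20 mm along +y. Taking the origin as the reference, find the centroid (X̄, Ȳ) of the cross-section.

rectangular body: A = 110 × 70 = 7700.00, centroid at (55.00, 35.00).
semicircular top: A = ½π·55² = 4751.66, centroid at (55.00, 93.34).
triangular fin: A = ½·60·20 = 600.00, centroid at (130.00, 6.67).
ΣA = 13051.66 mm²
ΣAX̄ = (7700.00)(55.00) + (4751.66)(55.00) + (600.00)(130.00) = 762841.24 mm³
ΣAȲ = (7700.00)(35.00) + (4751.66)(93.34) + (600.00)(6.67) = 717032.79 mm³
X̄ = 762841.24 / 13051.66 = 58.45 mm
Ȳ = 717032.79 / 13051.66 = 54.94 mm

X̄ = 58.45 mm, Ȳ = 54.94 mm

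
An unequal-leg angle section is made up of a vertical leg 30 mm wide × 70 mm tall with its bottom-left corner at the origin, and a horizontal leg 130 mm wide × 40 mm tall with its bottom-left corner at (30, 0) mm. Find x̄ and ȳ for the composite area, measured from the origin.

vertical leg: A = 30 × 70 = 2100.00, centroid at (15.00, 35.00).
horizontal leg: A = 130 × 40 = 5200.00, centroid at (95.00, 20.00).
ΣA = 7300.00 mm²
ΣAx̄ = (2100.00)(15.00) + (5200.00)(95.00) = 525500.00 mm³
ΣAȳ = (2100.00)(35.00) + (5200.00)(20.00) = 177500.00 mm³
x̄ = 525500.00 / 7300.00 = 71.99 mm
ȳ = 177500.00 / 7300.00 = 24.32 mm

x̄ = 71.99 mm, ȳ = 24.32 mm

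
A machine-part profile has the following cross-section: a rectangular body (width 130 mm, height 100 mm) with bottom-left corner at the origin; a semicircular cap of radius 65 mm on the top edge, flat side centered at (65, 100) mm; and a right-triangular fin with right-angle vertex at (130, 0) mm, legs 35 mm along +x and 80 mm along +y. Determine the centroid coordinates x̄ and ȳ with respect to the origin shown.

rectangular body: A = 130 × 100 = 13000.00, centroid at (65.00, 50.00).
semicircular top: A = ½π·65² = 6636.61, centroid at (65.00, 127.59).
triangular fin: A = ½·35·80 = 1400.00, centroid at (141.67, 26.67).
ΣA = 21036.61 mm², ΣAx̄ = 1474713.27 mm³, ΣAȳ = 1534078.11 mm³.
x̄ = 1474713.27/21036.61 = 70.10 mm; ȳ = 1534078.11/21036.61 = 72.92 mm.

x̄ = 70.10 mm, ȳ = 72.92 mm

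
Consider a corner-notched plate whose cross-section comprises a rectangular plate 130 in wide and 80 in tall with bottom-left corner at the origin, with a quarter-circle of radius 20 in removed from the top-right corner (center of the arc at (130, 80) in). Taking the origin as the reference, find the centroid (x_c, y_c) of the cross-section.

plate: A = 130 × 80 = 10400.00, centroid at (65.00, 40.00).
removed quarter-circle: A = −¼π·20² = -314.16, centroid at (121.51, 71.51).
ΣA = 10085.84 in², ΣAx_c = 637825.96 in³, ΣAy_c = 393533.93 in³.
x_c = 637825.96/10085.84 = 63.24 in; y_c = 393533.93/10085.84 = 39.02 in.

x_c = 63.24 in, y_c = 39.02 in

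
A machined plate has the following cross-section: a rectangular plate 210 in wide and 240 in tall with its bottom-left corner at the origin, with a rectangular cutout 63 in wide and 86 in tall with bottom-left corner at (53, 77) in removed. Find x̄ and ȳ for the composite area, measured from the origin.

x̄ = 107.47 in, ȳ = 120.00 in

plate: A = 210 × 240 = 50400.00, centroid at (105.00, 120.00).
hole: A = −(63 × 86) = -5418.00, centroid at (84.50, 120.00).
ΣA = 44982.00 in²
ΣAx̄ = (50400.00)(105.00) + (-5418.00)(84.50) = 4834179.00 in³
ΣAȳ = (50400.00)(120.00) + (-5418.00)(120.00) = 5397840.00 in³
x̄ = 4834179.00 / 44982.00 = 107.47 in
ȳ = 5397840.00 / 44982.00 = 120.00 in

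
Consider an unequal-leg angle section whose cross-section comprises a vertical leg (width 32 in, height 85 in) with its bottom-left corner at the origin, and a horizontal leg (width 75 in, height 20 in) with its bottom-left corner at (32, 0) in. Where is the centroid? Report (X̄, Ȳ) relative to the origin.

Part | A | x̄ᵢ | ȳᵢ | A·x̄ᵢ | A·ȳᵢ
vertical leg | 2720.00 | 16.00 | 42.50 | 43520.00 | 115600.00
horizontal leg | 1500.00 | 69.50 | 10.00 | 104250.00 | 15000.00
Σ | 4220.00 |  |  | 147770.00 | 130600.00
X̄ = 147770.00 / 4220.00 = 35.02 in
Ȳ = 130600.00 / 4220.00 = 30.95 in

X̄ = 35.02 in, Ȳ = 30.95 in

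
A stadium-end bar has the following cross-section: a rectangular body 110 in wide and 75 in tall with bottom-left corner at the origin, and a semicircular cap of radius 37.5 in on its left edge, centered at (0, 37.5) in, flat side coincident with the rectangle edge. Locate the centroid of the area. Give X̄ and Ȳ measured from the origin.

rectangular body: A = 110 × 75 = 8250.00, centroid at (55.00, 37.50).
semicircular end: A = ½π·37.5² = 2208.93, centroid at (-15.92, 37.50).
ΣA = 10458.93 in², ΣAX̄ = 418593.75 in³, ΣAȲ = 392209.96 in³.
X̄ = 418593.75/10458.93 = 40.02 in; Ȳ = 392209.96/10458.93 = 37.50 in.

X̄ = 40.02 in, Ȳ = 37.50 in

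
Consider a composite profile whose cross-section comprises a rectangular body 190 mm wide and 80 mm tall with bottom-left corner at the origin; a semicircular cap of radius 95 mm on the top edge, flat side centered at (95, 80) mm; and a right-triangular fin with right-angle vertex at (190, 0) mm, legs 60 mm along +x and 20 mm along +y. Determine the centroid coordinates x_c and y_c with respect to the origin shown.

rectangular body: A = 190 × 80 = 15200.00, centroid at (95.00, 40.00).
semicircular top: A = ½π·95² = 14176.44, centroid at (95.00, 120.32).
triangular fin: A = ½·60·20 = 600.00, centroid at (210.00, 6.67).
ΣA = 29976.44 mm², ΣAx_c = 2916761.50 mm³, ΣAy_c = 2317698.28 mm³.
x_c = 2916761.50/29976.44 = 97.30 mm; y_c = 2317698.28/29976.44 = 77.32 mm.

x_c = 97.30 mm, y_c = 77.32 mm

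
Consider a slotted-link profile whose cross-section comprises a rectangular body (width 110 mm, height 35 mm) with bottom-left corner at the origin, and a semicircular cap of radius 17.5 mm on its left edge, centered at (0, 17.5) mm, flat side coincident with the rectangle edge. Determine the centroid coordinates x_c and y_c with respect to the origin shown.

x_c = 48.07 mm, y_c = 17.50 mm

Part | A | x̄ᵢ | ȳᵢ | A·x̄ᵢ | A·ȳᵢ
rectangular body | 3850.00 | 55.00 | 17.50 | 211750.00 | 67375.00
semicircular end | 481.06 | -7.43 | 17.50 | -3572.92 | 8418.49
Σ | 4331.06 |  |  | 208177.08 | 75793.49
x_c = 208177.08 / 4331.06 = 48.07 mm
y_c = 75793.49 / 4331.06 = 17.50 mm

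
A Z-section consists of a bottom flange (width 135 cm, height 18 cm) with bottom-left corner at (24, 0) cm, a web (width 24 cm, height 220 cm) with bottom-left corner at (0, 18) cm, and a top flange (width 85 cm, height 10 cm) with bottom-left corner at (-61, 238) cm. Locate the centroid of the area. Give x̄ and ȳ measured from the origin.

bottom flange: A = 135 × 18 = 2430.00, centroid at (91.50, 9.00).
web: A = 24 × 220 = 5280.00, centroid at (12.00, 128.00).
top flange: A = 85 × 10 = 850.00, centroid at (-18.50, 243.00).
ΣA = 8560.00 cm²
ΣAx̄ = (2430.00)(91.50) + (5280.00)(12.00) + (850.00)(-18.50) = 269980.00 cm³
ΣAȳ = (2430.00)(9.00) + (5280.00)(128.00) + (850.00)(243.00) = 904260.00 cm³
x̄ = 269980.00 / 8560.00 = 31.54 cm
ȳ = 904260.00 / 8560.00 = 105.64 cm

x̄ = 31.54 cm, ȳ = 105.64 cm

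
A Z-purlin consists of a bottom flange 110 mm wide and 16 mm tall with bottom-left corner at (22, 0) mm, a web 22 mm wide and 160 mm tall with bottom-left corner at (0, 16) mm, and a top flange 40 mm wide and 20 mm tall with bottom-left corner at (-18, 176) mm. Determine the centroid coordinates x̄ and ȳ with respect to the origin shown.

bottom flange: A = 110 × 16 = 1760.00, centroid at (77.00, 8.00).
web: A = 22 × 160 = 3520.00, centroid at (11.00, 96.00).
top flange: A = 40 × 20 = 800.00, centroid at (2.00, 186.00).
ΣA = 6080.00 mm²
ΣAx̄ = (1760.00)(77.00) + (3520.00)(11.00) + (800.00)(2.00) = 175840.00 mm³
ΣAȳ = (1760.00)(8.00) + (3520.00)(96.00) + (800.00)(186.00) = 500800.00 mm³
x̄ = 175840.00 / 6080.00 = 28.92 mm
ȳ = 500800.00 / 6080.00 = 82.37 mm

x̄ = 28.92 mm, ȳ = 82.37 mm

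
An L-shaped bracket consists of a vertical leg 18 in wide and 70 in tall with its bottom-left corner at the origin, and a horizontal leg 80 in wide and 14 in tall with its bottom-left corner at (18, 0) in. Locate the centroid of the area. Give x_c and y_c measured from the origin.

vertical leg: A = 18 × 70 = 1260.00, centroid at (9.00, 35.00).
horizontal leg: A = 80 × 14 = 1120.00, centroid at (58.00, 7.00).
ΣA = 2380.00 in², ΣAx_c = 76300.00 in³, ΣAy_c = 51940.00 in³.
x_c = 76300.00/2380.00 = 32.06 in; y_c = 51940.00/2380.00 = 21.82 in.

x_c = 32.06 in, y_c = 21.82 in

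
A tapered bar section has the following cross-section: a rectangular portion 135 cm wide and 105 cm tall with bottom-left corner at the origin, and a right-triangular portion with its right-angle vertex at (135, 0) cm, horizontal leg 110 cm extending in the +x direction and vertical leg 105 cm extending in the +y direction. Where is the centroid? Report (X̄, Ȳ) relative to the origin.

Part | A | x̄ᵢ | ȳᵢ | A·x̄ᵢ | A·ȳᵢ
rectangular portion | 14175.00 | 67.50 | 52.50 | 956812.50 | 744187.50
triangular portion | 5775.00 | 171.67 | 35.00 | 991375.00 | 202125.00
Σ | 19950.00 |  |  | 1948187.50 | 946312.50
X̄ = 1948187.50 / 19950.00 = 97.65 cm
Ȳ = 946312.50 / 19950.00 = 47.43 cm

X̄ = 97.65 cm, Ȳ = 47.43 cm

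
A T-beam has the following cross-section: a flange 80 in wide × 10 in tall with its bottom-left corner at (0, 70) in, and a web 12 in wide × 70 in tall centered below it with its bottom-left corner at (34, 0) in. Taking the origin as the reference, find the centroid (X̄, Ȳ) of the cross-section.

X̄ = 40.00 in, Ȳ = 54.51 in

web: A = 12 × 70 = 840.00, centroid at (40.00, 35.00).
flange: A = 80 × 10 = 800.00, centroid at (40.00, 75.00).
ΣA = 1640.00 in², ΣAX̄ = 65600.00 in³, ΣAȲ = 89400.00 in³.
X̄ = 65600.00/1640.00 = 40.00 in; Ȳ = 89400.00/1640.00 = 54.51 in.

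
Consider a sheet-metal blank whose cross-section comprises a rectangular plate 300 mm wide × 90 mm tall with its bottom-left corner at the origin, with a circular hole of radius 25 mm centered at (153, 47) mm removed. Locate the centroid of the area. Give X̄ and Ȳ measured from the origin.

plate: A = 300 × 90 = 27000.00, centroid at (150.00, 45.00).
hole: A = −π·25² = -1963.50, centroid at (153.00, 47.00).
ΣA = 25036.50 mm², ΣAX̄ = 3749585.20 mm³, ΣAȲ = 1122715.72 mm³.
X̄ = 3749585.20/25036.50 = 149.76 mm; Ȳ = 1122715.72/25036.50 = 44.84 mm.

X̄ = 149.76 mm, Ȳ = 44.84 mm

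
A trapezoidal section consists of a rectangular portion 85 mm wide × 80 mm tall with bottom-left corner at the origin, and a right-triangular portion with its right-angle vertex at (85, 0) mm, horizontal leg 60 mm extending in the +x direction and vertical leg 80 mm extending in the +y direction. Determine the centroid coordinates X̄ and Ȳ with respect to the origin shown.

X̄ = 58.80 mm, Ȳ = 36.52 mm

rectangular portion: A = 85 × 80 = 6800.00, centroid at (42.50, 40.00).
triangular portion: A = ½·60·80 = 2400.00, centroid at (105.00, 26.67).
ΣA = 9200.00 mm²
ΣAX̄ = (6800.00)(42.50) + (2400.00)(105.00) = 541000.00 mm³
ΣAȲ = (6800.00)(40.00) + (2400.00)(26.67) = 336000.00 mm³
X̄ = 541000.00 / 9200.00 = 58.80 mm
Ȳ = 336000.00 / 9200.00 = 36.52 mm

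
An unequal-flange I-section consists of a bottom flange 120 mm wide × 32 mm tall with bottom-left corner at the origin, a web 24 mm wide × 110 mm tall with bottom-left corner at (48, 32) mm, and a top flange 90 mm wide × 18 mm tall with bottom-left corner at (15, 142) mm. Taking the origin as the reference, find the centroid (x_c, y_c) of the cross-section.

x_c = 60.00 mm, y_c = 66.14 mm

bottom flange: A = 120 × 32 = 3840.00, centroid at (60.00, 16.00).
web: A = 24 × 110 = 2640.00, centroid at (60.00, 87.00).
top flange: A = 90 × 18 = 1620.00, centroid at (60.00, 151.00).
ΣA = 8100.00 mm², ΣAx_c = 486000.00 mm³, ΣAy_c = 535740.00 mm³.
x_c = 486000.00/8100.00 = 60.00 mm; y_c = 535740.00/8100.00 = 66.14 mm.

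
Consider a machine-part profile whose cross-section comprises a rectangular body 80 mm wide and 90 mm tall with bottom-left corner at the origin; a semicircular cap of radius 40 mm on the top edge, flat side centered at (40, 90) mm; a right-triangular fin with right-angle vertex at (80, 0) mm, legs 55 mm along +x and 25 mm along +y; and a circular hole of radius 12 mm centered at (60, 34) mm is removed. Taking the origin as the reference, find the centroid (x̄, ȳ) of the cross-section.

x̄ = 43.12 mm, ȳ = 58.62 mm

Part | A | x̄ᵢ | ȳᵢ | A·x̄ᵢ | A·ȳᵢ
rectangular body | 7200.00 | 40.00 | 45.00 | 288000.00 | 324000.00
semicircular top | 2513.27 | 40.00 | 106.98 | 100530.96 | 268861.34
triangular fin | 687.50 | 98.33 | 8.33 | 67604.17 | 5729.17
hole | -452.39 | 60.00 | 34.00 | -27143.36 | -15381.24
Σ | 9948.38 |  |  | 428991.77 | 583209.27
x̄ = 428991.77 / 9948.38 = 43.12 mm
ȳ = 583209.27 / 9948.38 = 58.62 mm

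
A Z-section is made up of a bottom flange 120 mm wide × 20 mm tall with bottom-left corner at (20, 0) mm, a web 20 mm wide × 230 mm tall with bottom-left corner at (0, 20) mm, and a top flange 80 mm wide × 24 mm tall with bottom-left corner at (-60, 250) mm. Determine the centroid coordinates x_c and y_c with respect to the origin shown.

x_c = 22.38 mm, y_c = 128.70 mm

Part | A | x̄ᵢ | ȳᵢ | A·x̄ᵢ | A·ȳᵢ
bottom flange | 2400.00 | 80.00 | 10.00 | 192000.00 | 24000.00
web | 4600.00 | 10.00 | 135.00 | 46000.00 | 621000.00
top flange | 1920.00 | -20.00 | 262.00 | -38400.00 | 503040.00
Σ | 8920.00 |  |  | 199600.00 | 1148040.00
x_c = 199600.00 / 8920.00 = 22.38 mm
y_c = 1148040.00 / 8920.00 = 128.70 mm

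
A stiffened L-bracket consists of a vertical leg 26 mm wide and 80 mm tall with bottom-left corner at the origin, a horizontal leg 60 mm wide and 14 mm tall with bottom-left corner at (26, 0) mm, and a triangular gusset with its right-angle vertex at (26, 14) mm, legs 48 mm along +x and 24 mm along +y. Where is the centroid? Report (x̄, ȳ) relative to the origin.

vertical leg: A = 26 × 80 = 2080.00, centroid at (13.00, 40.00).
horizontal leg: A = 60 × 14 = 840.00, centroid at (56.00, 7.00).
gusset: A = ½·48·24 = 576.00, centroid at (42.00, 22.00).
ΣA = 3496.00 mm², ΣAx̄ = 98272.00 mm³, ΣAȳ = 101752.00 mm³.
x̄ = 98272.00/3496.00 = 28.11 mm; ȳ = 101752.00/3496.00 = 29.11 mm.

x̄ = 28.11 mm, ȳ = 29.11 mm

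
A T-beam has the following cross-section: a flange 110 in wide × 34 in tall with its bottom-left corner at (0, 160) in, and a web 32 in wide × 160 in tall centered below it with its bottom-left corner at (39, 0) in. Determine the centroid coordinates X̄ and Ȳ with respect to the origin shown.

web: A = 32 × 160 = 5120.00, centroid at (55.00, 80.00).
flange: A = 110 × 34 = 3740.00, centroid at (55.00, 177.00).
ΣA = 8860.00 in², ΣAX̄ = 487300.00 in³, ΣAȲ = 1071580.00 in³.
X̄ = 487300.00/8860.00 = 55.00 in; Ȳ = 1071580.00/8860.00 = 120.95 in.

X̄ = 55.00 in, Ȳ = 120.95 in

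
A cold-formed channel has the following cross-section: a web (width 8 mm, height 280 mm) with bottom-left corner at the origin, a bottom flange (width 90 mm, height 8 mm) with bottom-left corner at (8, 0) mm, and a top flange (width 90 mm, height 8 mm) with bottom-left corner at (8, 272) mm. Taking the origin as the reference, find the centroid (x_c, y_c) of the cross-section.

x_c = 23.17 mm, y_c = 140.00 mm

web: A = 8 × 280 = 2240.00, centroid at (4.00, 140.00).
bottom flange: A = 90 × 8 = 720.00, centroid at (53.00, 4.00).
top flange: A = 90 × 8 = 720.00, centroid at (53.00, 276.00).
ΣA = 3680.00 mm²
ΣAx_c = (2240.00)(4.00) + (720.00)(53.00) + (720.00)(53.00) = 85280.00 mm³
ΣAy_c = (2240.00)(140.00) + (720.00)(4.00) + (720.00)(276.00) = 515200.00 mm³
x_c = 85280.00 / 3680.00 = 23.17 mm
y_c = 515200.00 / 3680.00 = 140.00 mm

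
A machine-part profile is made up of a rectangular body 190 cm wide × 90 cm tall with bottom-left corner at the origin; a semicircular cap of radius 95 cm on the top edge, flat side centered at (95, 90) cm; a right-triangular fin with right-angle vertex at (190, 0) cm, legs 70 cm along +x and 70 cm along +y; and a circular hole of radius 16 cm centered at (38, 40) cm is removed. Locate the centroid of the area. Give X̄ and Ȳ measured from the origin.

X̄ = 105.20 cm, Ȳ = 80.25 cm

rectangular body: A = 190 × 90 = 17100.00, centroid at (95.00, 45.00).
semicircular top: A = ½π·95² = 14176.44, centroid at (95.00, 130.32).
triangular fin: A = ½·70·70 = 2450.00, centroid at (213.33, 23.33).
hole: A = −π·16² = -804.25, centroid at (38.00, 40.00).
ΣA = 32922.19 cm²
ΣAX̄ = (17100.00)(95.00) + (14176.44)(95.00) + (2450.00)(213.33) + (-804.25)(38.00) = 3463366.75 cm³
ΣAȲ = (17100.00)(45.00) + (14176.44)(130.32) + (2450.00)(23.33) + (-804.25)(40.00) = 2641959.41 cm³
X̄ = 3463366.75 / 32922.19 = 105.20 cm
Ȳ = 2641959.41 / 32922.19 = 80.25 cm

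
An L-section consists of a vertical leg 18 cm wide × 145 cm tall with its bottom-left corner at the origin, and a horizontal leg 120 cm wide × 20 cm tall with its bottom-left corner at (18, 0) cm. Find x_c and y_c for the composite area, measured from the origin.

x_c = 42.05 cm, y_c = 42.56 cm

Part | A | x̄ᵢ | ȳᵢ | A·x̄ᵢ | A·ȳᵢ
vertical leg | 2610.00 | 9.00 | 72.50 | 23490.00 | 189225.00
horizontal leg | 2400.00 | 78.00 | 10.00 | 187200.00 | 24000.00
Σ | 5010.00 |  |  | 210690.00 | 213225.00
x_c = 210690.00 / 5010.00 = 42.05 cm
y_c = 213225.00 / 5010.00 = 42.56 cm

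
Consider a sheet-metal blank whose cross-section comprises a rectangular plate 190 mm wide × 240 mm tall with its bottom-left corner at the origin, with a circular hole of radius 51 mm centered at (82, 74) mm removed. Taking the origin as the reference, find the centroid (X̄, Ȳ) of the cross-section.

plate: A = 190 × 240 = 45600.00, centroid at (95.00, 120.00).
hole: A = −π·51² = -8171.28, centroid at (82.00, 74.00).
ΣA = 37428.72 mm², ΣAX̄ = 3661954.84 mm³, ΣAȲ = 4867325.10 mm³.
X̄ = 3661954.84/37428.72 = 97.84 mm; Ȳ = 4867325.10/37428.72 = 130.04 mm.

X̄ = 97.84 mm, Ȳ = 130.04 mm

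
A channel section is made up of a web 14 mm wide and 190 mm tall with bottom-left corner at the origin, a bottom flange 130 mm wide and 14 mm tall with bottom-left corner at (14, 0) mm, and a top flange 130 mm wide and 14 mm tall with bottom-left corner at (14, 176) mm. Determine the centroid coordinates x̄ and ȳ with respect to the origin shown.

web: A = 14 × 190 = 2660.00, centroid at (7.00, 95.00).
bottom flange: A = 130 × 14 = 1820.00, centroid at (79.00, 7.00).
top flange: A = 130 × 14 = 1820.00, centroid at (79.00, 183.00).
ΣA = 6300.00 mm², ΣAx̄ = 306180.00 mm³, ΣAȳ = 598500.00 mm³.
x̄ = 306180.00/6300.00 = 48.60 mm; ȳ = 598500.00/6300.00 = 95.00 mm.

x̄ = 48.60 mm, ȳ = 95.00 mm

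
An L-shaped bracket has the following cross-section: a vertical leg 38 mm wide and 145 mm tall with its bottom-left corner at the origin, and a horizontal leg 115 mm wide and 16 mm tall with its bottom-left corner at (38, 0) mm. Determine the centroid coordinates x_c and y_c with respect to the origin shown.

vertical leg: A = 38 × 145 = 5510.00, centroid at (19.00, 72.50).
horizontal leg: A = 115 × 16 = 1840.00, centroid at (95.50, 8.00).
ΣA = 7350.00 mm², ΣAx_c = 280410.00 mm³, ΣAy_c = 414195.00 mm³.
x_c = 280410.00/7350.00 = 38.15 mm; y_c = 414195.00/7350.00 = 56.35 mm.

x_c = 38.15 mm, y_c = 56.35 mm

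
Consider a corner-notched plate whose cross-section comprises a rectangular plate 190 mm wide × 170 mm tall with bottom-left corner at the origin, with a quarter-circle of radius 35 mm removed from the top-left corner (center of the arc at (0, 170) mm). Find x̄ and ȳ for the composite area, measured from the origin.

plate: A = 190 × 170 = 32300.00, centroid at (95.00, 85.00).
removed quarter-circle: A = −¼π·35² = -962.11, centroid at (14.85, 155.15).
ΣA = 31337.89 mm²
ΣAx̄ = (32300.00)(95.00) + (-962.11)(14.85) = 3054208.33 mm³
ΣAȳ = (32300.00)(85.00) + (-962.11)(155.15) = 2596232.50 mm³
x̄ = 3054208.33 / 31337.89 = 97.46 mm
ȳ = 2596232.50 / 31337.89 = 82.85 mm

x̄ = 97.46 mm, ȳ = 82.85 mm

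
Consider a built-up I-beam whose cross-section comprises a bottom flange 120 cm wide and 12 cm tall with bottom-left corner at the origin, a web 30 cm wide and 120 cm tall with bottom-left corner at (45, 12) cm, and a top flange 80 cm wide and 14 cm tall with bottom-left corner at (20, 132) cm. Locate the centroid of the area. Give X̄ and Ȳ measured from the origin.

Part | A | x̄ᵢ | ȳᵢ | A·x̄ᵢ | A·ȳᵢ
bottom flange | 1440.00 | 60.00 | 6.00 | 86400.00 | 8640.00
web | 3600.00 | 60.00 | 72.00 | 216000.00 | 259200.00
top flange | 1120.00 | 60.00 | 139.00 | 67200.00 | 155680.00
Σ | 6160.00 |  |  | 369600.00 | 423520.00
X̄ = 369600.00 / 6160.00 = 60.00 cm
Ȳ = 423520.00 / 6160.00 = 68.75 cm

X̄ = 60.00 cm, Ȳ = 68.75 cm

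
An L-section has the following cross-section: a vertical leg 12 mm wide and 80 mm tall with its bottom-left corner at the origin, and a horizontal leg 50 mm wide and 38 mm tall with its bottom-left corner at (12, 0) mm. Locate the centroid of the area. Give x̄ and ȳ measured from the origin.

vertical leg: A = 12 × 80 = 960.00, centroid at (6.00, 40.00).
horizontal leg: A = 50 × 38 = 1900.00, centroid at (37.00, 19.00).
ΣA = 2860.00 mm², ΣAx̄ = 76060.00 mm³, ΣAȳ = 74500.00 mm³.
x̄ = 76060.00/2860.00 = 26.59 mm; ȳ = 74500.00/2860.00 = 26.05 mm.

x̄ = 26.59 mm, ȳ = 26.05 mm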